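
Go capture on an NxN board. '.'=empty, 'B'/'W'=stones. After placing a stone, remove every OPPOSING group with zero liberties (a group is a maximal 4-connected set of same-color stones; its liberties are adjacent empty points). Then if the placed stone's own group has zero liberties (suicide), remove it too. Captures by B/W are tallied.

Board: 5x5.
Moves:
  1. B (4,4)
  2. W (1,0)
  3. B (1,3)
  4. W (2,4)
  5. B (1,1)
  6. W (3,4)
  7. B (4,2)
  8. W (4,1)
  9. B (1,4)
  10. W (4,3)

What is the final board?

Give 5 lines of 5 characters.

Answer: .....
WB.BB
....W
....W
.WBW.

Derivation:
Move 1: B@(4,4) -> caps B=0 W=0
Move 2: W@(1,0) -> caps B=0 W=0
Move 3: B@(1,3) -> caps B=0 W=0
Move 4: W@(2,4) -> caps B=0 W=0
Move 5: B@(1,1) -> caps B=0 W=0
Move 6: W@(3,4) -> caps B=0 W=0
Move 7: B@(4,2) -> caps B=0 W=0
Move 8: W@(4,1) -> caps B=0 W=0
Move 9: B@(1,4) -> caps B=0 W=0
Move 10: W@(4,3) -> caps B=0 W=1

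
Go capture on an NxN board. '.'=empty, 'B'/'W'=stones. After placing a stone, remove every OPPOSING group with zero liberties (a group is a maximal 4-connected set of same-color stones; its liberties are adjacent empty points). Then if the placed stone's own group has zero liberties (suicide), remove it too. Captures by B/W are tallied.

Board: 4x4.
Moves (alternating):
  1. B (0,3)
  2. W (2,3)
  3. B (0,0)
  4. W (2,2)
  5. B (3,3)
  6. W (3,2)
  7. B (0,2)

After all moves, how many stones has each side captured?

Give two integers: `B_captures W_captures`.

Move 1: B@(0,3) -> caps B=0 W=0
Move 2: W@(2,3) -> caps B=0 W=0
Move 3: B@(0,0) -> caps B=0 W=0
Move 4: W@(2,2) -> caps B=0 W=0
Move 5: B@(3,3) -> caps B=0 W=0
Move 6: W@(3,2) -> caps B=0 W=1
Move 7: B@(0,2) -> caps B=0 W=1

Answer: 0 1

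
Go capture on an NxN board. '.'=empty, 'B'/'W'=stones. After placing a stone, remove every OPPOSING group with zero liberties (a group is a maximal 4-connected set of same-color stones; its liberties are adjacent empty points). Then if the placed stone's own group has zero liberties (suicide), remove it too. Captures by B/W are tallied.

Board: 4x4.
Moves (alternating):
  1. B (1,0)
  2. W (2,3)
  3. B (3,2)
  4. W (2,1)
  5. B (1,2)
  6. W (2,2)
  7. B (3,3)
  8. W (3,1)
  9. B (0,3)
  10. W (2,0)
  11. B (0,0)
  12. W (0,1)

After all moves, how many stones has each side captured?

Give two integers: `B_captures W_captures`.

Move 1: B@(1,0) -> caps B=0 W=0
Move 2: W@(2,3) -> caps B=0 W=0
Move 3: B@(3,2) -> caps B=0 W=0
Move 4: W@(2,1) -> caps B=0 W=0
Move 5: B@(1,2) -> caps B=0 W=0
Move 6: W@(2,2) -> caps B=0 W=0
Move 7: B@(3,3) -> caps B=0 W=0
Move 8: W@(3,1) -> caps B=0 W=2
Move 9: B@(0,3) -> caps B=0 W=2
Move 10: W@(2,0) -> caps B=0 W=2
Move 11: B@(0,0) -> caps B=0 W=2
Move 12: W@(0,1) -> caps B=0 W=2

Answer: 0 2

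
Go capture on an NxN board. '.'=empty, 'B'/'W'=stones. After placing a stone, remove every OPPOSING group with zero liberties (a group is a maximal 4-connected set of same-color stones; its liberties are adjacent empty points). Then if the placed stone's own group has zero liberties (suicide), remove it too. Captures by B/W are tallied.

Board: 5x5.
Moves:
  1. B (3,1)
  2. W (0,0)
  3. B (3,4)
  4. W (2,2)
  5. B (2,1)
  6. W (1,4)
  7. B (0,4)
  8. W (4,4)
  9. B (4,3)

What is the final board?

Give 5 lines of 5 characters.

Answer: W...B
....W
.BW..
.B..B
...B.

Derivation:
Move 1: B@(3,1) -> caps B=0 W=0
Move 2: W@(0,0) -> caps B=0 W=0
Move 3: B@(3,4) -> caps B=0 W=0
Move 4: W@(2,2) -> caps B=0 W=0
Move 5: B@(2,1) -> caps B=0 W=0
Move 6: W@(1,4) -> caps B=0 W=0
Move 7: B@(0,4) -> caps B=0 W=0
Move 8: W@(4,4) -> caps B=0 W=0
Move 9: B@(4,3) -> caps B=1 W=0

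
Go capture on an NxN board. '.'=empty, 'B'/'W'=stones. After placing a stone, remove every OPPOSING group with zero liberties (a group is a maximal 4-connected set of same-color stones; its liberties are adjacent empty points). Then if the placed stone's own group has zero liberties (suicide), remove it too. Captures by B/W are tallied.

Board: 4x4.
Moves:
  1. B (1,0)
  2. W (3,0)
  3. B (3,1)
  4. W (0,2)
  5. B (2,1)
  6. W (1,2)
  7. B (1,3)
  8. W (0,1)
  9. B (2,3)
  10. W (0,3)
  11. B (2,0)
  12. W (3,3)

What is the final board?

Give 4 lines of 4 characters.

Move 1: B@(1,0) -> caps B=0 W=0
Move 2: W@(3,0) -> caps B=0 W=0
Move 3: B@(3,1) -> caps B=0 W=0
Move 4: W@(0,2) -> caps B=0 W=0
Move 5: B@(2,1) -> caps B=0 W=0
Move 6: W@(1,2) -> caps B=0 W=0
Move 7: B@(1,3) -> caps B=0 W=0
Move 8: W@(0,1) -> caps B=0 W=0
Move 9: B@(2,3) -> caps B=0 W=0
Move 10: W@(0,3) -> caps B=0 W=0
Move 11: B@(2,0) -> caps B=1 W=0
Move 12: W@(3,3) -> caps B=1 W=0

Answer: .WWW
B.WB
BB.B
.B.W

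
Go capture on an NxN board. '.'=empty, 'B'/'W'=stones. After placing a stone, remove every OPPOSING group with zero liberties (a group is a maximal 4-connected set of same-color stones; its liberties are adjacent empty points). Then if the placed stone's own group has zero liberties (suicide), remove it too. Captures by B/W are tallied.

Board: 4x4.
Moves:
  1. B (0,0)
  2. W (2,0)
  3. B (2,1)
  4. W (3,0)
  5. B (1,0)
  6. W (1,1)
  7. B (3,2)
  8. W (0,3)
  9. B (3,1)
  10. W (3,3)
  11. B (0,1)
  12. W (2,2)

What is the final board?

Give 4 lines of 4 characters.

Answer: BB.W
BW..
.BW.
.BBW

Derivation:
Move 1: B@(0,0) -> caps B=0 W=0
Move 2: W@(2,0) -> caps B=0 W=0
Move 3: B@(2,1) -> caps B=0 W=0
Move 4: W@(3,0) -> caps B=0 W=0
Move 5: B@(1,0) -> caps B=0 W=0
Move 6: W@(1,1) -> caps B=0 W=0
Move 7: B@(3,2) -> caps B=0 W=0
Move 8: W@(0,3) -> caps B=0 W=0
Move 9: B@(3,1) -> caps B=2 W=0
Move 10: W@(3,3) -> caps B=2 W=0
Move 11: B@(0,1) -> caps B=2 W=0
Move 12: W@(2,2) -> caps B=2 W=0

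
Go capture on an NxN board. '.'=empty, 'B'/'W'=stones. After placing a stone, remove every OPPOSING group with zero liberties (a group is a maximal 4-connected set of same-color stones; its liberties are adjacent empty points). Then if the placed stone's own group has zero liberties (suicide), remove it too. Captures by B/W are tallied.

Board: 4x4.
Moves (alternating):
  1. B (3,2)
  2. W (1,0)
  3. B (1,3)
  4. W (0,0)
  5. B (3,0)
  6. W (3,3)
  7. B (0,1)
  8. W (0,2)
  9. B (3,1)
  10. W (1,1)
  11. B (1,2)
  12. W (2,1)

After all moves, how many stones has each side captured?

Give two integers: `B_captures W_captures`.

Move 1: B@(3,2) -> caps B=0 W=0
Move 2: W@(1,0) -> caps B=0 W=0
Move 3: B@(1,3) -> caps B=0 W=0
Move 4: W@(0,0) -> caps B=0 W=0
Move 5: B@(3,0) -> caps B=0 W=0
Move 6: W@(3,3) -> caps B=0 W=0
Move 7: B@(0,1) -> caps B=0 W=0
Move 8: W@(0,2) -> caps B=0 W=0
Move 9: B@(3,1) -> caps B=0 W=0
Move 10: W@(1,1) -> caps B=0 W=1
Move 11: B@(1,2) -> caps B=0 W=1
Move 12: W@(2,1) -> caps B=0 W=1

Answer: 0 1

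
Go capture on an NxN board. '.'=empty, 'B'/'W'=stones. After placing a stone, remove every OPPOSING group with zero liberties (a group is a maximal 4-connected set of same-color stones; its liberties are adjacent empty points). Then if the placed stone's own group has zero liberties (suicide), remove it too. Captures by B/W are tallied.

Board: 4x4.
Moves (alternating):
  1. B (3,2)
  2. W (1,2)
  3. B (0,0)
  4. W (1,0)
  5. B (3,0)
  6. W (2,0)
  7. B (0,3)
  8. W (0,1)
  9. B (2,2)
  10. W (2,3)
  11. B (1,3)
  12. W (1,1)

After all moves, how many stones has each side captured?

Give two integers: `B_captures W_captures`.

Answer: 0 1

Derivation:
Move 1: B@(3,2) -> caps B=0 W=0
Move 2: W@(1,2) -> caps B=0 W=0
Move 3: B@(0,0) -> caps B=0 W=0
Move 4: W@(1,0) -> caps B=0 W=0
Move 5: B@(3,0) -> caps B=0 W=0
Move 6: W@(2,0) -> caps B=0 W=0
Move 7: B@(0,3) -> caps B=0 W=0
Move 8: W@(0,1) -> caps B=0 W=1
Move 9: B@(2,2) -> caps B=0 W=1
Move 10: W@(2,3) -> caps B=0 W=1
Move 11: B@(1,3) -> caps B=0 W=1
Move 12: W@(1,1) -> caps B=0 W=1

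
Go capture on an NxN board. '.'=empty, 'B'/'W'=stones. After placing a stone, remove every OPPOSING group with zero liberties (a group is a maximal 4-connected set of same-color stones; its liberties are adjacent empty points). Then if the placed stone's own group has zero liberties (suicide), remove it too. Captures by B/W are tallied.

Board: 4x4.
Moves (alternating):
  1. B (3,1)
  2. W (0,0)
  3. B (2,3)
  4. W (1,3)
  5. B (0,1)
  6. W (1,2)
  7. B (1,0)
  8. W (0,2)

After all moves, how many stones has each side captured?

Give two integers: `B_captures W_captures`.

Answer: 1 0

Derivation:
Move 1: B@(3,1) -> caps B=0 W=0
Move 2: W@(0,0) -> caps B=0 W=0
Move 3: B@(2,3) -> caps B=0 W=0
Move 4: W@(1,3) -> caps B=0 W=0
Move 5: B@(0,1) -> caps B=0 W=0
Move 6: W@(1,2) -> caps B=0 W=0
Move 7: B@(1,0) -> caps B=1 W=0
Move 8: W@(0,2) -> caps B=1 W=0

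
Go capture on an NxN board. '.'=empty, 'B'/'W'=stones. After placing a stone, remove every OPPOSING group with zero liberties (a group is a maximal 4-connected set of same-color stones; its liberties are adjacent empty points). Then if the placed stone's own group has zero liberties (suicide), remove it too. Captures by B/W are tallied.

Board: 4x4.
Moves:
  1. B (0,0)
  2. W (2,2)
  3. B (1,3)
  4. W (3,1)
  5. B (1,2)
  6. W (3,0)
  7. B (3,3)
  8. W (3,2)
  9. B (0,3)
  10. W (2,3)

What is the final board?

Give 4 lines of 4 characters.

Move 1: B@(0,0) -> caps B=0 W=0
Move 2: W@(2,2) -> caps B=0 W=0
Move 3: B@(1,3) -> caps B=0 W=0
Move 4: W@(3,1) -> caps B=0 W=0
Move 5: B@(1,2) -> caps B=0 W=0
Move 6: W@(3,0) -> caps B=0 W=0
Move 7: B@(3,3) -> caps B=0 W=0
Move 8: W@(3,2) -> caps B=0 W=0
Move 9: B@(0,3) -> caps B=0 W=0
Move 10: W@(2,3) -> caps B=0 W=1

Answer: B..B
..BB
..WW
WWW.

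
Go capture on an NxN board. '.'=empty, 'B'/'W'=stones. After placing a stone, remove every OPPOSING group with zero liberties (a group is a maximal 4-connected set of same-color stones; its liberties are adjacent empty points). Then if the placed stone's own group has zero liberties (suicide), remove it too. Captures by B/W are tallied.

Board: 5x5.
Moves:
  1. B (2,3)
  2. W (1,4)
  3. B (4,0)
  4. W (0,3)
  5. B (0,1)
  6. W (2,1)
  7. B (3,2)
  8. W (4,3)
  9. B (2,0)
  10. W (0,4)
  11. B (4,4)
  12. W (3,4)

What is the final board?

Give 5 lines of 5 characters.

Answer: .B.WW
....W
BW.B.
..B.W
B..W.

Derivation:
Move 1: B@(2,3) -> caps B=0 W=0
Move 2: W@(1,4) -> caps B=0 W=0
Move 3: B@(4,0) -> caps B=0 W=0
Move 4: W@(0,3) -> caps B=0 W=0
Move 5: B@(0,1) -> caps B=0 W=0
Move 6: W@(2,1) -> caps B=0 W=0
Move 7: B@(3,2) -> caps B=0 W=0
Move 8: W@(4,3) -> caps B=0 W=0
Move 9: B@(2,0) -> caps B=0 W=0
Move 10: W@(0,4) -> caps B=0 W=0
Move 11: B@(4,4) -> caps B=0 W=0
Move 12: W@(3,4) -> caps B=0 W=1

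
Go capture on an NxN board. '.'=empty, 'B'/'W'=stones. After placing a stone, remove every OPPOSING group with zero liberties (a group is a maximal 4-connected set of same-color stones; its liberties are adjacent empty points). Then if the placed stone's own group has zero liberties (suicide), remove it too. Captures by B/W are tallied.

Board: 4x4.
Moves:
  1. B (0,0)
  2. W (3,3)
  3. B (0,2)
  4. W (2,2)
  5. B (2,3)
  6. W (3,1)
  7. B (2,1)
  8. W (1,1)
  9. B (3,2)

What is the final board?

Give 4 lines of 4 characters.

Move 1: B@(0,0) -> caps B=0 W=0
Move 2: W@(3,3) -> caps B=0 W=0
Move 3: B@(0,2) -> caps B=0 W=0
Move 4: W@(2,2) -> caps B=0 W=0
Move 5: B@(2,3) -> caps B=0 W=0
Move 6: W@(3,1) -> caps B=0 W=0
Move 7: B@(2,1) -> caps B=0 W=0
Move 8: W@(1,1) -> caps B=0 W=0
Move 9: B@(3,2) -> caps B=1 W=0

Answer: B.B.
.W..
.BWB
.WB.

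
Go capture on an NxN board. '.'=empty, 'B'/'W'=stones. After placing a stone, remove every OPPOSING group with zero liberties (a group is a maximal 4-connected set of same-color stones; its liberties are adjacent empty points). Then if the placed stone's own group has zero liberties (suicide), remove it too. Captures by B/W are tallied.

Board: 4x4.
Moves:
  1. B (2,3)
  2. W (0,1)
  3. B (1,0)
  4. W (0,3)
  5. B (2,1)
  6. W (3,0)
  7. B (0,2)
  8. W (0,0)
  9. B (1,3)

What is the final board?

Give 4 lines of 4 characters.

Move 1: B@(2,3) -> caps B=0 W=0
Move 2: W@(0,1) -> caps B=0 W=0
Move 3: B@(1,0) -> caps B=0 W=0
Move 4: W@(0,3) -> caps B=0 W=0
Move 5: B@(2,1) -> caps B=0 W=0
Move 6: W@(3,0) -> caps B=0 W=0
Move 7: B@(0,2) -> caps B=0 W=0
Move 8: W@(0,0) -> caps B=0 W=0
Move 9: B@(1,3) -> caps B=1 W=0

Answer: WWB.
B..B
.B.B
W...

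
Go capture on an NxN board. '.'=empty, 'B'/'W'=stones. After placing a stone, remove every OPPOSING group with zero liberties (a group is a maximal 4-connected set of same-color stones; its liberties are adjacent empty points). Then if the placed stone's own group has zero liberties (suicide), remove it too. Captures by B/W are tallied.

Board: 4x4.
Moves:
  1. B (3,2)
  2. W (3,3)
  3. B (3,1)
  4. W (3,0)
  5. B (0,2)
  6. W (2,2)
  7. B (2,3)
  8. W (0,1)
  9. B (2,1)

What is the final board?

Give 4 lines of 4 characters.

Move 1: B@(3,2) -> caps B=0 W=0
Move 2: W@(3,3) -> caps B=0 W=0
Move 3: B@(3,1) -> caps B=0 W=0
Move 4: W@(3,0) -> caps B=0 W=0
Move 5: B@(0,2) -> caps B=0 W=0
Move 6: W@(2,2) -> caps B=0 W=0
Move 7: B@(2,3) -> caps B=1 W=0
Move 8: W@(0,1) -> caps B=1 W=0
Move 9: B@(2,1) -> caps B=1 W=0

Answer: .WB.
....
.BWB
WBB.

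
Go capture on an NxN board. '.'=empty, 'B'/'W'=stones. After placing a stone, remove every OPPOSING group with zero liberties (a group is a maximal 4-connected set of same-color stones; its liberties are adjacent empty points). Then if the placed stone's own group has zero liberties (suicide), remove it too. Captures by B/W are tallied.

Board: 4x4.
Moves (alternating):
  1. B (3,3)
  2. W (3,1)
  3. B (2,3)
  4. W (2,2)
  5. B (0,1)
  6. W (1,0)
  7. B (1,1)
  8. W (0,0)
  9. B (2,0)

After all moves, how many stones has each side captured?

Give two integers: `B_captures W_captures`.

Move 1: B@(3,3) -> caps B=0 W=0
Move 2: W@(3,1) -> caps B=0 W=0
Move 3: B@(2,3) -> caps B=0 W=0
Move 4: W@(2,2) -> caps B=0 W=0
Move 5: B@(0,1) -> caps B=0 W=0
Move 6: W@(1,0) -> caps B=0 W=0
Move 7: B@(1,1) -> caps B=0 W=0
Move 8: W@(0,0) -> caps B=0 W=0
Move 9: B@(2,0) -> caps B=2 W=0

Answer: 2 0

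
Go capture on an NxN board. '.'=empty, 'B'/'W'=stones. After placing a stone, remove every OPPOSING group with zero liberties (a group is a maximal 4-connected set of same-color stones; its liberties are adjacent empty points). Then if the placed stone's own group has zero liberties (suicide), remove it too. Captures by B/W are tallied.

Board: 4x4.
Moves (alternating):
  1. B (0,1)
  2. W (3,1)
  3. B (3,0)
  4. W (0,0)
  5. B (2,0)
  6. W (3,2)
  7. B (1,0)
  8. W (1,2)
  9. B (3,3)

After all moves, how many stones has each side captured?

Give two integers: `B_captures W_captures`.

Move 1: B@(0,1) -> caps B=0 W=0
Move 2: W@(3,1) -> caps B=0 W=0
Move 3: B@(3,0) -> caps B=0 W=0
Move 4: W@(0,0) -> caps B=0 W=0
Move 5: B@(2,0) -> caps B=0 W=0
Move 6: W@(3,2) -> caps B=0 W=0
Move 7: B@(1,0) -> caps B=1 W=0
Move 8: W@(1,2) -> caps B=1 W=0
Move 9: B@(3,3) -> caps B=1 W=0

Answer: 1 0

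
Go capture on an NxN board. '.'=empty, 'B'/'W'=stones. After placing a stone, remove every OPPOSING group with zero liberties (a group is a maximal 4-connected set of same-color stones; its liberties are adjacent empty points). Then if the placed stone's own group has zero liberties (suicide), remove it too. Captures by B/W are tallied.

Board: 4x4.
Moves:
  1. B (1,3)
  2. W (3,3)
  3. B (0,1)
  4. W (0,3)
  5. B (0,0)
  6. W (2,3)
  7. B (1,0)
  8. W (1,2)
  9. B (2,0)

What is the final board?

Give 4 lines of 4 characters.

Move 1: B@(1,3) -> caps B=0 W=0
Move 2: W@(3,3) -> caps B=0 W=0
Move 3: B@(0,1) -> caps B=0 W=0
Move 4: W@(0,3) -> caps B=0 W=0
Move 5: B@(0,0) -> caps B=0 W=0
Move 6: W@(2,3) -> caps B=0 W=0
Move 7: B@(1,0) -> caps B=0 W=0
Move 8: W@(1,2) -> caps B=0 W=1
Move 9: B@(2,0) -> caps B=0 W=1

Answer: BB.W
B.W.
B..W
...W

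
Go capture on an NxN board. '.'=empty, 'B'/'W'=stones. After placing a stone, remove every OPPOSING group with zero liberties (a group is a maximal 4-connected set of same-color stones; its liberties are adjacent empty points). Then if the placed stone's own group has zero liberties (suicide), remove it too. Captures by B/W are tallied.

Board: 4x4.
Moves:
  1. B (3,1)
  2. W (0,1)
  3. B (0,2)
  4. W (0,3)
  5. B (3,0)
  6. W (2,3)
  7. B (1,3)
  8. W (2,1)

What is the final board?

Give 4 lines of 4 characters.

Move 1: B@(3,1) -> caps B=0 W=0
Move 2: W@(0,1) -> caps B=0 W=0
Move 3: B@(0,2) -> caps B=0 W=0
Move 4: W@(0,3) -> caps B=0 W=0
Move 5: B@(3,0) -> caps B=0 W=0
Move 6: W@(2,3) -> caps B=0 W=0
Move 7: B@(1,3) -> caps B=1 W=0
Move 8: W@(2,1) -> caps B=1 W=0

Answer: .WB.
...B
.W.W
BB..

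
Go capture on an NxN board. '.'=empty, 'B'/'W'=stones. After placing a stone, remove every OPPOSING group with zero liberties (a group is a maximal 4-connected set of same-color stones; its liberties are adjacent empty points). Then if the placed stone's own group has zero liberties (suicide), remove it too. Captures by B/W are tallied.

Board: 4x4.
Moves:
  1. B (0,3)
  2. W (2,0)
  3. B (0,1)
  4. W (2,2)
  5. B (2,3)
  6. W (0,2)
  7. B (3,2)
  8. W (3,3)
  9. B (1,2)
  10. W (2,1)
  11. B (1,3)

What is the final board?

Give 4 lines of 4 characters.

Move 1: B@(0,3) -> caps B=0 W=0
Move 2: W@(2,0) -> caps B=0 W=0
Move 3: B@(0,1) -> caps B=0 W=0
Move 4: W@(2,2) -> caps B=0 W=0
Move 5: B@(2,3) -> caps B=0 W=0
Move 6: W@(0,2) -> caps B=0 W=0
Move 7: B@(3,2) -> caps B=0 W=0
Move 8: W@(3,3) -> caps B=0 W=0
Move 9: B@(1,2) -> caps B=1 W=0
Move 10: W@(2,1) -> caps B=1 W=0
Move 11: B@(1,3) -> caps B=1 W=0

Answer: .B.B
..BB
WWWB
..B.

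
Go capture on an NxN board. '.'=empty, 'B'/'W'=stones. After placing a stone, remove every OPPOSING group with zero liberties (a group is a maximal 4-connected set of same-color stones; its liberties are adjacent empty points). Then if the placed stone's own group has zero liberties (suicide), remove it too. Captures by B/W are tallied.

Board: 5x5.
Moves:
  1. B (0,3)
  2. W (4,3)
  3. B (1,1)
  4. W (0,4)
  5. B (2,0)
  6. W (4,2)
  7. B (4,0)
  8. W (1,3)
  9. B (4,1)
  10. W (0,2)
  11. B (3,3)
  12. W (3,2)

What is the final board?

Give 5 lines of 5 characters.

Answer: ..W.W
.B.W.
B....
..WB.
BBWW.

Derivation:
Move 1: B@(0,3) -> caps B=0 W=0
Move 2: W@(4,3) -> caps B=0 W=0
Move 3: B@(1,1) -> caps B=0 W=0
Move 4: W@(0,4) -> caps B=0 W=0
Move 5: B@(2,0) -> caps B=0 W=0
Move 6: W@(4,2) -> caps B=0 W=0
Move 7: B@(4,0) -> caps B=0 W=0
Move 8: W@(1,3) -> caps B=0 W=0
Move 9: B@(4,1) -> caps B=0 W=0
Move 10: W@(0,2) -> caps B=0 W=1
Move 11: B@(3,3) -> caps B=0 W=1
Move 12: W@(3,2) -> caps B=0 W=1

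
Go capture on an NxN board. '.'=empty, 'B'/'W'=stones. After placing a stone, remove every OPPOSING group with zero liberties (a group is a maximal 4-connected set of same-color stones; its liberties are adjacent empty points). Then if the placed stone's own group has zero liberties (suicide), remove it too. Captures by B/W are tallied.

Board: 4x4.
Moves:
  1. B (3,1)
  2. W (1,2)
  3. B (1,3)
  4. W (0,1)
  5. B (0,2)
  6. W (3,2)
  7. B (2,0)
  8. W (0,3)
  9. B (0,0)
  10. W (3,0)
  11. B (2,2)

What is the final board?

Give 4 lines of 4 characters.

Move 1: B@(3,1) -> caps B=0 W=0
Move 2: W@(1,2) -> caps B=0 W=0
Move 3: B@(1,3) -> caps B=0 W=0
Move 4: W@(0,1) -> caps B=0 W=0
Move 5: B@(0,2) -> caps B=0 W=0
Move 6: W@(3,2) -> caps B=0 W=0
Move 7: B@(2,0) -> caps B=0 W=0
Move 8: W@(0,3) -> caps B=0 W=1
Move 9: B@(0,0) -> caps B=0 W=1
Move 10: W@(3,0) -> caps B=0 W=1
Move 11: B@(2,2) -> caps B=0 W=1

Answer: BW.W
..WB
B.B.
.BW.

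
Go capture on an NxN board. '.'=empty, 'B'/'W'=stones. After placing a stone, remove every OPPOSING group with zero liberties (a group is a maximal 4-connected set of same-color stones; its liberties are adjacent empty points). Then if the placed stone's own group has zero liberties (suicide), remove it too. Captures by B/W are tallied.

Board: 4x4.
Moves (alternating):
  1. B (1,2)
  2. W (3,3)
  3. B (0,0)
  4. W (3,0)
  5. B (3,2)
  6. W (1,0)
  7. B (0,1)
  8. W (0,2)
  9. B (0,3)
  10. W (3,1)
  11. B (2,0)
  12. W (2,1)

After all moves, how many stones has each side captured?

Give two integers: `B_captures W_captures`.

Answer: 1 1

Derivation:
Move 1: B@(1,2) -> caps B=0 W=0
Move 2: W@(3,3) -> caps B=0 W=0
Move 3: B@(0,0) -> caps B=0 W=0
Move 4: W@(3,0) -> caps B=0 W=0
Move 5: B@(3,2) -> caps B=0 W=0
Move 6: W@(1,0) -> caps B=0 W=0
Move 7: B@(0,1) -> caps B=0 W=0
Move 8: W@(0,2) -> caps B=0 W=0
Move 9: B@(0,3) -> caps B=1 W=0
Move 10: W@(3,1) -> caps B=1 W=0
Move 11: B@(2,0) -> caps B=1 W=0
Move 12: W@(2,1) -> caps B=1 W=1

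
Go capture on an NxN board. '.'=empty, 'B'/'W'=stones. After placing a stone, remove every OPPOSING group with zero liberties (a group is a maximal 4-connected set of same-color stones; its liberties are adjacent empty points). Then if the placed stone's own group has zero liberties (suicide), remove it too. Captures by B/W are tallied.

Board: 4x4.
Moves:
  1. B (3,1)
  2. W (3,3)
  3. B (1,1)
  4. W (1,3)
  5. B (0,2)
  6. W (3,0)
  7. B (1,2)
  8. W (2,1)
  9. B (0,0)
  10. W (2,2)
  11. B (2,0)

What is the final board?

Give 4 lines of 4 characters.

Answer: B.B.
.BBW
BWW.
.B.W

Derivation:
Move 1: B@(3,1) -> caps B=0 W=0
Move 2: W@(3,3) -> caps B=0 W=0
Move 3: B@(1,1) -> caps B=0 W=0
Move 4: W@(1,3) -> caps B=0 W=0
Move 5: B@(0,2) -> caps B=0 W=0
Move 6: W@(3,0) -> caps B=0 W=0
Move 7: B@(1,2) -> caps B=0 W=0
Move 8: W@(2,1) -> caps B=0 W=0
Move 9: B@(0,0) -> caps B=0 W=0
Move 10: W@(2,2) -> caps B=0 W=0
Move 11: B@(2,0) -> caps B=1 W=0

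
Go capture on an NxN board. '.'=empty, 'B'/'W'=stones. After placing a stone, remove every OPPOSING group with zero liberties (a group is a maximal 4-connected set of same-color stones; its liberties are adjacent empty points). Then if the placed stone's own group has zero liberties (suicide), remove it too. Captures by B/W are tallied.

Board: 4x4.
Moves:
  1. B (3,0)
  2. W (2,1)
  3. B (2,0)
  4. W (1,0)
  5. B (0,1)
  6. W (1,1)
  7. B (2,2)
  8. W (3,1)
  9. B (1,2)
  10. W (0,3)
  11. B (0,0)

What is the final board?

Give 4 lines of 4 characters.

Answer: BB.W
WWB.
.WB.
.W..

Derivation:
Move 1: B@(3,0) -> caps B=0 W=0
Move 2: W@(2,1) -> caps B=0 W=0
Move 3: B@(2,0) -> caps B=0 W=0
Move 4: W@(1,0) -> caps B=0 W=0
Move 5: B@(0,1) -> caps B=0 W=0
Move 6: W@(1,1) -> caps B=0 W=0
Move 7: B@(2,2) -> caps B=0 W=0
Move 8: W@(3,1) -> caps B=0 W=2
Move 9: B@(1,2) -> caps B=0 W=2
Move 10: W@(0,3) -> caps B=0 W=2
Move 11: B@(0,0) -> caps B=0 W=2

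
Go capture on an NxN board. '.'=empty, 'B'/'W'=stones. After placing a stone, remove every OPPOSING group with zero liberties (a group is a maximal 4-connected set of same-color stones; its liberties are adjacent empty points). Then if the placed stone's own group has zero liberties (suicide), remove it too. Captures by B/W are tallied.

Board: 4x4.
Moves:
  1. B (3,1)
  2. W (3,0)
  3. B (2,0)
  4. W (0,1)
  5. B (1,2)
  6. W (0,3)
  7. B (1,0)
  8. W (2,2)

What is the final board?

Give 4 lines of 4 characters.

Answer: .W.W
B.B.
B.W.
.B..

Derivation:
Move 1: B@(3,1) -> caps B=0 W=0
Move 2: W@(3,0) -> caps B=0 W=0
Move 3: B@(2,0) -> caps B=1 W=0
Move 4: W@(0,1) -> caps B=1 W=0
Move 5: B@(1,2) -> caps B=1 W=0
Move 6: W@(0,3) -> caps B=1 W=0
Move 7: B@(1,0) -> caps B=1 W=0
Move 8: W@(2,2) -> caps B=1 W=0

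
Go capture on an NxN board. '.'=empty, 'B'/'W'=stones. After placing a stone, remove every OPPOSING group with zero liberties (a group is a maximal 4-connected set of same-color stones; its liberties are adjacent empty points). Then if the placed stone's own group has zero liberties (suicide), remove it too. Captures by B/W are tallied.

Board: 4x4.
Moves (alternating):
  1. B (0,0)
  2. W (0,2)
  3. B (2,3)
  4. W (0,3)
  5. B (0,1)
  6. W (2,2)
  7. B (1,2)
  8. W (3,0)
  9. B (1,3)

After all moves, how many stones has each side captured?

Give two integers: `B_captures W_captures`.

Answer: 2 0

Derivation:
Move 1: B@(0,0) -> caps B=0 W=0
Move 2: W@(0,2) -> caps B=0 W=0
Move 3: B@(2,3) -> caps B=0 W=0
Move 4: W@(0,3) -> caps B=0 W=0
Move 5: B@(0,1) -> caps B=0 W=0
Move 6: W@(2,2) -> caps B=0 W=0
Move 7: B@(1,2) -> caps B=0 W=0
Move 8: W@(3,0) -> caps B=0 W=0
Move 9: B@(1,3) -> caps B=2 W=0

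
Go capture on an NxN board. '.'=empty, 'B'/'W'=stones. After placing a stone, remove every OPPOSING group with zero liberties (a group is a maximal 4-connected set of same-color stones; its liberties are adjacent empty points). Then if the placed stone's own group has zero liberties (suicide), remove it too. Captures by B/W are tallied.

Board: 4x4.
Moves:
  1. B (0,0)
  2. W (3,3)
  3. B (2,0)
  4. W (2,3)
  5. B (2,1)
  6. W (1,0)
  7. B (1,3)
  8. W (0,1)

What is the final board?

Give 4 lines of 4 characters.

Answer: .W..
W..B
BB.W
...W

Derivation:
Move 1: B@(0,0) -> caps B=0 W=0
Move 2: W@(3,3) -> caps B=0 W=0
Move 3: B@(2,0) -> caps B=0 W=0
Move 4: W@(2,3) -> caps B=0 W=0
Move 5: B@(2,1) -> caps B=0 W=0
Move 6: W@(1,0) -> caps B=0 W=0
Move 7: B@(1,3) -> caps B=0 W=0
Move 8: W@(0,1) -> caps B=0 W=1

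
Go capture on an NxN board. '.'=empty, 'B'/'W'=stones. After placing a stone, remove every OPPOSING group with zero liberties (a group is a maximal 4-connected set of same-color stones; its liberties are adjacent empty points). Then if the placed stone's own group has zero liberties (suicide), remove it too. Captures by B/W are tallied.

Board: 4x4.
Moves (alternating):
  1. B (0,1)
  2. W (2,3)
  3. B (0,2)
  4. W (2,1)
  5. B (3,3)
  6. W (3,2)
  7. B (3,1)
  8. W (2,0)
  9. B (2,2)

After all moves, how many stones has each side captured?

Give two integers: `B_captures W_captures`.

Answer: 0 1

Derivation:
Move 1: B@(0,1) -> caps B=0 W=0
Move 2: W@(2,3) -> caps B=0 W=0
Move 3: B@(0,2) -> caps B=0 W=0
Move 4: W@(2,1) -> caps B=0 W=0
Move 5: B@(3,3) -> caps B=0 W=0
Move 6: W@(3,2) -> caps B=0 W=1
Move 7: B@(3,1) -> caps B=0 W=1
Move 8: W@(2,0) -> caps B=0 W=1
Move 9: B@(2,2) -> caps B=0 W=1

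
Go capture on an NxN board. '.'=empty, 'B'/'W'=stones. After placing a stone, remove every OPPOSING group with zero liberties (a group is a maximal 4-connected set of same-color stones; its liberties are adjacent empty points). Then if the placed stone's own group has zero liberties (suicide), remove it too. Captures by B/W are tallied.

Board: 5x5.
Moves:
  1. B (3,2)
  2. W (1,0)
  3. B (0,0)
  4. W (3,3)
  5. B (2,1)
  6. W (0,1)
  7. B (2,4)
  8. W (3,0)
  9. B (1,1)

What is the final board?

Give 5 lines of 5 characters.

Answer: .W...
WB...
.B..B
W.BW.
.....

Derivation:
Move 1: B@(3,2) -> caps B=0 W=0
Move 2: W@(1,0) -> caps B=0 W=0
Move 3: B@(0,0) -> caps B=0 W=0
Move 4: W@(3,3) -> caps B=0 W=0
Move 5: B@(2,1) -> caps B=0 W=0
Move 6: W@(0,1) -> caps B=0 W=1
Move 7: B@(2,4) -> caps B=0 W=1
Move 8: W@(3,0) -> caps B=0 W=1
Move 9: B@(1,1) -> caps B=0 W=1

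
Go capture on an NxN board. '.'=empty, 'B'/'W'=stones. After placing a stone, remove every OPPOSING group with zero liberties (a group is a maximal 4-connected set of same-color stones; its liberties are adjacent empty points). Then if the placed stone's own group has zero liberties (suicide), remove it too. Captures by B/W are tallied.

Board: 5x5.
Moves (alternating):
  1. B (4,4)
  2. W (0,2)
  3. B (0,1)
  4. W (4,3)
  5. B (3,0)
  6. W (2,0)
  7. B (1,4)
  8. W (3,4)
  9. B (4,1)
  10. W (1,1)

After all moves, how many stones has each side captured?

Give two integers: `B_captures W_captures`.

Move 1: B@(4,4) -> caps B=0 W=0
Move 2: W@(0,2) -> caps B=0 W=0
Move 3: B@(0,1) -> caps B=0 W=0
Move 4: W@(4,3) -> caps B=0 W=0
Move 5: B@(3,0) -> caps B=0 W=0
Move 6: W@(2,0) -> caps B=0 W=0
Move 7: B@(1,4) -> caps B=0 W=0
Move 8: W@(3,4) -> caps B=0 W=1
Move 9: B@(4,1) -> caps B=0 W=1
Move 10: W@(1,1) -> caps B=0 W=1

Answer: 0 1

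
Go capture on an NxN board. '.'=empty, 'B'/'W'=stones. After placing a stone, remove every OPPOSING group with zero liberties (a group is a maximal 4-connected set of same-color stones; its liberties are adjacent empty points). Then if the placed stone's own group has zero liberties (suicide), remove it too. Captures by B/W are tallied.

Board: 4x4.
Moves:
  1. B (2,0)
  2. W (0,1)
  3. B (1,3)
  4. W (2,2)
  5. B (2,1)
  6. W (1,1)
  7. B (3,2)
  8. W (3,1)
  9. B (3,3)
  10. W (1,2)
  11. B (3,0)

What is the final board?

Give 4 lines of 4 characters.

Answer: .W..
.WWB
BBW.
B.BB

Derivation:
Move 1: B@(2,0) -> caps B=0 W=0
Move 2: W@(0,1) -> caps B=0 W=0
Move 3: B@(1,3) -> caps B=0 W=0
Move 4: W@(2,2) -> caps B=0 W=0
Move 5: B@(2,1) -> caps B=0 W=0
Move 6: W@(1,1) -> caps B=0 W=0
Move 7: B@(3,2) -> caps B=0 W=0
Move 8: W@(3,1) -> caps B=0 W=0
Move 9: B@(3,3) -> caps B=0 W=0
Move 10: W@(1,2) -> caps B=0 W=0
Move 11: B@(3,0) -> caps B=1 W=0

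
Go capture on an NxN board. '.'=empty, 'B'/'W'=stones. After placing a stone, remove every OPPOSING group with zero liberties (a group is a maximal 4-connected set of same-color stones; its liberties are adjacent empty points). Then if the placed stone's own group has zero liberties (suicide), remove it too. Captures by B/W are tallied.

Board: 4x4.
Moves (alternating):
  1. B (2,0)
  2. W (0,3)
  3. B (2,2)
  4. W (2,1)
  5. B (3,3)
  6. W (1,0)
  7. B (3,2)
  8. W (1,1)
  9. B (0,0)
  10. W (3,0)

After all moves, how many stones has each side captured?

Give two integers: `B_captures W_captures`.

Move 1: B@(2,0) -> caps B=0 W=0
Move 2: W@(0,3) -> caps B=0 W=0
Move 3: B@(2,2) -> caps B=0 W=0
Move 4: W@(2,1) -> caps B=0 W=0
Move 5: B@(3,3) -> caps B=0 W=0
Move 6: W@(1,0) -> caps B=0 W=0
Move 7: B@(3,2) -> caps B=0 W=0
Move 8: W@(1,1) -> caps B=0 W=0
Move 9: B@(0,0) -> caps B=0 W=0
Move 10: W@(3,0) -> caps B=0 W=1

Answer: 0 1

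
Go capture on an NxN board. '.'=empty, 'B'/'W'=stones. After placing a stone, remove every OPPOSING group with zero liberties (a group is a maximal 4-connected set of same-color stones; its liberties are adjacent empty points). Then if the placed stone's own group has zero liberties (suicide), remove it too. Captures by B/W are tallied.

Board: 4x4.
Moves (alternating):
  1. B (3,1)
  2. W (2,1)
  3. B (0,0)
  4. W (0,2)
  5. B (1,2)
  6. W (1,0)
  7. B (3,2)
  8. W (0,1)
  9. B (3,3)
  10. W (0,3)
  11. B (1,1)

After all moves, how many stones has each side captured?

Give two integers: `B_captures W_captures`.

Move 1: B@(3,1) -> caps B=0 W=0
Move 2: W@(2,1) -> caps B=0 W=0
Move 3: B@(0,0) -> caps B=0 W=0
Move 4: W@(0,2) -> caps B=0 W=0
Move 5: B@(1,2) -> caps B=0 W=0
Move 6: W@(1,0) -> caps B=0 W=0
Move 7: B@(3,2) -> caps B=0 W=0
Move 8: W@(0,1) -> caps B=0 W=1
Move 9: B@(3,3) -> caps B=0 W=1
Move 10: W@(0,3) -> caps B=0 W=1
Move 11: B@(1,1) -> caps B=0 W=1

Answer: 0 1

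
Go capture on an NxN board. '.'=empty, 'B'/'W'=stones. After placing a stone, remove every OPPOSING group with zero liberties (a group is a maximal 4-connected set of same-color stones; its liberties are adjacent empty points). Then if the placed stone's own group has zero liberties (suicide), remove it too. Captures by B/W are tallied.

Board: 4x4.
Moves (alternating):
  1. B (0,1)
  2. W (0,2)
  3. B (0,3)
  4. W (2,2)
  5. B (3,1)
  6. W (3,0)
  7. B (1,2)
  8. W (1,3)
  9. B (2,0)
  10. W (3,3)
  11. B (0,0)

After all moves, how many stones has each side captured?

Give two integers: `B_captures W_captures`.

Move 1: B@(0,1) -> caps B=0 W=0
Move 2: W@(0,2) -> caps B=0 W=0
Move 3: B@(0,3) -> caps B=0 W=0
Move 4: W@(2,2) -> caps B=0 W=0
Move 5: B@(3,1) -> caps B=0 W=0
Move 6: W@(3,0) -> caps B=0 W=0
Move 7: B@(1,2) -> caps B=1 W=0
Move 8: W@(1,3) -> caps B=1 W=0
Move 9: B@(2,0) -> caps B=2 W=0
Move 10: W@(3,3) -> caps B=2 W=0
Move 11: B@(0,0) -> caps B=2 W=0

Answer: 2 0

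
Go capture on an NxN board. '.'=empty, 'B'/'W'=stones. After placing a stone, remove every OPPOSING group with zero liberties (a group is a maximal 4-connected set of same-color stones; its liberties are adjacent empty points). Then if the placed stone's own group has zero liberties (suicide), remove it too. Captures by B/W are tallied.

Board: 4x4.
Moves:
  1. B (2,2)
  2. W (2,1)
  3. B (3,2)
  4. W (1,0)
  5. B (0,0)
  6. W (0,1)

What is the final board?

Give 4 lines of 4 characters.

Answer: .W..
W...
.WB.
..B.

Derivation:
Move 1: B@(2,2) -> caps B=0 W=0
Move 2: W@(2,1) -> caps B=0 W=0
Move 3: B@(3,2) -> caps B=0 W=0
Move 4: W@(1,0) -> caps B=0 W=0
Move 5: B@(0,0) -> caps B=0 W=0
Move 6: W@(0,1) -> caps B=0 W=1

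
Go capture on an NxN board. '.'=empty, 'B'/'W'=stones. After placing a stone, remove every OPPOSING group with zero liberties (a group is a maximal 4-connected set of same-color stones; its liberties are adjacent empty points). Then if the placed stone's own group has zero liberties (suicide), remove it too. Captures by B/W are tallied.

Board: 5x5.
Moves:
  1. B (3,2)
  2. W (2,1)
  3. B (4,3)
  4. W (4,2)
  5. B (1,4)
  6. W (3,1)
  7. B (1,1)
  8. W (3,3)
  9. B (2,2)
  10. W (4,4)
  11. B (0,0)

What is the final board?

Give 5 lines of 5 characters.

Answer: B....
.B..B
.WB..
.WBW.
..W.W

Derivation:
Move 1: B@(3,2) -> caps B=0 W=0
Move 2: W@(2,1) -> caps B=0 W=0
Move 3: B@(4,3) -> caps B=0 W=0
Move 4: W@(4,2) -> caps B=0 W=0
Move 5: B@(1,4) -> caps B=0 W=0
Move 6: W@(3,1) -> caps B=0 W=0
Move 7: B@(1,1) -> caps B=0 W=0
Move 8: W@(3,3) -> caps B=0 W=0
Move 9: B@(2,2) -> caps B=0 W=0
Move 10: W@(4,4) -> caps B=0 W=1
Move 11: B@(0,0) -> caps B=0 W=1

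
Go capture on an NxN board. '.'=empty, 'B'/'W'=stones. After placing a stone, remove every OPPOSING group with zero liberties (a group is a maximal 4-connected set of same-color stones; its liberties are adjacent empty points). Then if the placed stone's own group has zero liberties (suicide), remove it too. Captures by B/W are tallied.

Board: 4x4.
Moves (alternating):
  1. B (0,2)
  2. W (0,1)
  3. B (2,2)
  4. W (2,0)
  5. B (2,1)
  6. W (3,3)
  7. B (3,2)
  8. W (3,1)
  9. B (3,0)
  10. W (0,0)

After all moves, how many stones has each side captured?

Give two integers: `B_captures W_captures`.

Move 1: B@(0,2) -> caps B=0 W=0
Move 2: W@(0,1) -> caps B=0 W=0
Move 3: B@(2,2) -> caps B=0 W=0
Move 4: W@(2,0) -> caps B=0 W=0
Move 5: B@(2,1) -> caps B=0 W=0
Move 6: W@(3,3) -> caps B=0 W=0
Move 7: B@(3,2) -> caps B=0 W=0
Move 8: W@(3,1) -> caps B=0 W=0
Move 9: B@(3,0) -> caps B=1 W=0
Move 10: W@(0,0) -> caps B=1 W=0

Answer: 1 0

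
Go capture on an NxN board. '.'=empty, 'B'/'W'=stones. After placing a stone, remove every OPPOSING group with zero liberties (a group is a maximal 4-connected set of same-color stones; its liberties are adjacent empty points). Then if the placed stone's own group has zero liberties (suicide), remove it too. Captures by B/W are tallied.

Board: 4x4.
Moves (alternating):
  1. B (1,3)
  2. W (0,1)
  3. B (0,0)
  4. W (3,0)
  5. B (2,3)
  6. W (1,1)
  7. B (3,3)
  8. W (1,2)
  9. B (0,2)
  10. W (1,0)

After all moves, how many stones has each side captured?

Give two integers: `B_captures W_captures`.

Answer: 0 1

Derivation:
Move 1: B@(1,3) -> caps B=0 W=0
Move 2: W@(0,1) -> caps B=0 W=0
Move 3: B@(0,0) -> caps B=0 W=0
Move 4: W@(3,0) -> caps B=0 W=0
Move 5: B@(2,3) -> caps B=0 W=0
Move 6: W@(1,1) -> caps B=0 W=0
Move 7: B@(3,3) -> caps B=0 W=0
Move 8: W@(1,2) -> caps B=0 W=0
Move 9: B@(0,2) -> caps B=0 W=0
Move 10: W@(1,0) -> caps B=0 W=1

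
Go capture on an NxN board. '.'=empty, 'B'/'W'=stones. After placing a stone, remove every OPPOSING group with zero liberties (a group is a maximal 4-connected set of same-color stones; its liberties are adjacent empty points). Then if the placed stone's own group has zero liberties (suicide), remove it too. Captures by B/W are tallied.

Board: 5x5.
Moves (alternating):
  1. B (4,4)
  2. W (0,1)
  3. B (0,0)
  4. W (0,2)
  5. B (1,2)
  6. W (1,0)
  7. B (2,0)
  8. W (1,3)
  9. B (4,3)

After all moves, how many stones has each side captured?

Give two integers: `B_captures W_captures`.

Move 1: B@(4,4) -> caps B=0 W=0
Move 2: W@(0,1) -> caps B=0 W=0
Move 3: B@(0,0) -> caps B=0 W=0
Move 4: W@(0,2) -> caps B=0 W=0
Move 5: B@(1,2) -> caps B=0 W=0
Move 6: W@(1,0) -> caps B=0 W=1
Move 7: B@(2,0) -> caps B=0 W=1
Move 8: W@(1,3) -> caps B=0 W=1
Move 9: B@(4,3) -> caps B=0 W=1

Answer: 0 1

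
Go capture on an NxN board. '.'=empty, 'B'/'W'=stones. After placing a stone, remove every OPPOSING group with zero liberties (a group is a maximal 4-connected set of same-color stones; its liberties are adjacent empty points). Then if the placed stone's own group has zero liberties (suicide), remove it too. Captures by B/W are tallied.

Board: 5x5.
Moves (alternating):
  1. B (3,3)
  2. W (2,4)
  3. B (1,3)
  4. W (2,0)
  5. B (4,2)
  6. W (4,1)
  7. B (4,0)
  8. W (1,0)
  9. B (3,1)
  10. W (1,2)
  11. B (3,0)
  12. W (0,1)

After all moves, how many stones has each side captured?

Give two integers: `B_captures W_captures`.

Move 1: B@(3,3) -> caps B=0 W=0
Move 2: W@(2,4) -> caps B=0 W=0
Move 3: B@(1,3) -> caps B=0 W=0
Move 4: W@(2,0) -> caps B=0 W=0
Move 5: B@(4,2) -> caps B=0 W=0
Move 6: W@(4,1) -> caps B=0 W=0
Move 7: B@(4,0) -> caps B=0 W=0
Move 8: W@(1,0) -> caps B=0 W=0
Move 9: B@(3,1) -> caps B=1 W=0
Move 10: W@(1,2) -> caps B=1 W=0
Move 11: B@(3,0) -> caps B=1 W=0
Move 12: W@(0,1) -> caps B=1 W=0

Answer: 1 0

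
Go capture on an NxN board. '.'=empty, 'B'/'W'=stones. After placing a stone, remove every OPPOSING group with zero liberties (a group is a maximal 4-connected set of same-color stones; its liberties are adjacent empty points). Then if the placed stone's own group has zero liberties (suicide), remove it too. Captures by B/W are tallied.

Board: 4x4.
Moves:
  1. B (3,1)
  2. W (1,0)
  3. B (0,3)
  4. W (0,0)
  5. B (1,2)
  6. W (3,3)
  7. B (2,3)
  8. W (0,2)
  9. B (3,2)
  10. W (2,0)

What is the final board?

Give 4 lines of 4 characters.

Answer: W.WB
W.B.
W..B
.BB.

Derivation:
Move 1: B@(3,1) -> caps B=0 W=0
Move 2: W@(1,0) -> caps B=0 W=0
Move 3: B@(0,3) -> caps B=0 W=0
Move 4: W@(0,0) -> caps B=0 W=0
Move 5: B@(1,2) -> caps B=0 W=0
Move 6: W@(3,3) -> caps B=0 W=0
Move 7: B@(2,3) -> caps B=0 W=0
Move 8: W@(0,2) -> caps B=0 W=0
Move 9: B@(3,2) -> caps B=1 W=0
Move 10: W@(2,0) -> caps B=1 W=0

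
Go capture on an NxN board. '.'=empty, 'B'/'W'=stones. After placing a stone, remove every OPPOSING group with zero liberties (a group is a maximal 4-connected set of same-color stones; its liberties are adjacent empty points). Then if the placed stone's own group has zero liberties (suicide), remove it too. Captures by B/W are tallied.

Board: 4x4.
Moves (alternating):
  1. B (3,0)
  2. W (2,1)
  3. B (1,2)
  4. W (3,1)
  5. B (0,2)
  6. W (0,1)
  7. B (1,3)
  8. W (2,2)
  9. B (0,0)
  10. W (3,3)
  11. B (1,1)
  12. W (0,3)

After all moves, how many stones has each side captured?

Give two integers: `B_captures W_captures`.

Answer: 1 0

Derivation:
Move 1: B@(3,0) -> caps B=0 W=0
Move 2: W@(2,1) -> caps B=0 W=0
Move 3: B@(1,2) -> caps B=0 W=0
Move 4: W@(3,1) -> caps B=0 W=0
Move 5: B@(0,2) -> caps B=0 W=0
Move 6: W@(0,1) -> caps B=0 W=0
Move 7: B@(1,3) -> caps B=0 W=0
Move 8: W@(2,2) -> caps B=0 W=0
Move 9: B@(0,0) -> caps B=0 W=0
Move 10: W@(3,3) -> caps B=0 W=0
Move 11: B@(1,1) -> caps B=1 W=0
Move 12: W@(0,3) -> caps B=1 W=0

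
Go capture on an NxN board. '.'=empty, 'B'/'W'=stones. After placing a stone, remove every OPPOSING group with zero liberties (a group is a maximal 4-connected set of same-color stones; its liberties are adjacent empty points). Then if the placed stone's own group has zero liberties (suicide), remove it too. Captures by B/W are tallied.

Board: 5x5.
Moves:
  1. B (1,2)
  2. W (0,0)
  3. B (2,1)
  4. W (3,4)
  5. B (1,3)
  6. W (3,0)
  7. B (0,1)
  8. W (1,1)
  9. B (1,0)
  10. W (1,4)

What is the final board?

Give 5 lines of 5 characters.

Answer: .B...
B.BBW
.B...
W...W
.....

Derivation:
Move 1: B@(1,2) -> caps B=0 W=0
Move 2: W@(0,0) -> caps B=0 W=0
Move 3: B@(2,1) -> caps B=0 W=0
Move 4: W@(3,4) -> caps B=0 W=0
Move 5: B@(1,3) -> caps B=0 W=0
Move 6: W@(3,0) -> caps B=0 W=0
Move 7: B@(0,1) -> caps B=0 W=0
Move 8: W@(1,1) -> caps B=0 W=0
Move 9: B@(1,0) -> caps B=2 W=0
Move 10: W@(1,4) -> caps B=2 W=0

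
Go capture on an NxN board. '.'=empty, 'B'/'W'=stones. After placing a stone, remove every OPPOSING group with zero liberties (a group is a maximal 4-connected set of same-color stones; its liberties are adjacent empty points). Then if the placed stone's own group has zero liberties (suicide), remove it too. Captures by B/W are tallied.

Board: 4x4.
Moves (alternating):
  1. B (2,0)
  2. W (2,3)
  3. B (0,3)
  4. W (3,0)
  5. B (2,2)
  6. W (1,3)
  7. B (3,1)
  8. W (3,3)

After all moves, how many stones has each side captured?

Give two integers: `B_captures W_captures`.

Answer: 1 0

Derivation:
Move 1: B@(2,0) -> caps B=0 W=0
Move 2: W@(2,3) -> caps B=0 W=0
Move 3: B@(0,3) -> caps B=0 W=0
Move 4: W@(3,0) -> caps B=0 W=0
Move 5: B@(2,2) -> caps B=0 W=0
Move 6: W@(1,3) -> caps B=0 W=0
Move 7: B@(3,1) -> caps B=1 W=0
Move 8: W@(3,3) -> caps B=1 W=0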